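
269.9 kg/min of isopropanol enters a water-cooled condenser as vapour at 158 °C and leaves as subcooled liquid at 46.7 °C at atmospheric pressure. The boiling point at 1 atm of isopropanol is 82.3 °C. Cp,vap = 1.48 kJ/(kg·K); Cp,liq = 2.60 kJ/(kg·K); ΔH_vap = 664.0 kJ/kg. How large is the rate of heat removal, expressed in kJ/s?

Q_c = 3910 kJ/s

vapour 158→82.3 °C: -112.04 kJ/kg
condensation at 82.3 °C: -664 kJ/kg
liquid 82.3→46.7 °C: -92.56 kJ/kg
Δh = -112.04 + -664 + -92.56 = -868.6 kJ/kg
Q = ṁ·Δh = 269.9 kg/min × -868.6 kJ/kg = -234430 kJ/min
|Q| = 3907.2 kW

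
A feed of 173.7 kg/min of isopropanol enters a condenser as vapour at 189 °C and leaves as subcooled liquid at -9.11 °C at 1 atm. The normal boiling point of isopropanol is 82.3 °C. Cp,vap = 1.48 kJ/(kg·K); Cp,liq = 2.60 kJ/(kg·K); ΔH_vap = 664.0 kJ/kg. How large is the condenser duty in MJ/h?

vapour 189→82.3 °C: -157.92 kJ/kg
condensation at 82.3 °C: -664 kJ/kg
liquid 82.3→-9.11 °C: -237.67 kJ/kg
Δh = -157.92 + -664 + -237.67 = -1059.6 kJ/kg
Q = ṁ·Δh = 173.7 kg/min × -1059.6 kJ/kg = -184050 kJ/min
|Q| = 3067.5 kW = 11043 MJ/h

Q_c = 11000 MJ/h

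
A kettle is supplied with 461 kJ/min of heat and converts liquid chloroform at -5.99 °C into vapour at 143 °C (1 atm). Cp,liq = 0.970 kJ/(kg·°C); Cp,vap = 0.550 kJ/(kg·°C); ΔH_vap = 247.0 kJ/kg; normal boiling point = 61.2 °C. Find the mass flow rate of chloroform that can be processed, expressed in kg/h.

Δh = 0.970×(61.2−-5.99) + 247.0 + 0.550×(143−61.2) = 357.16 kJ/kg
Q = 461 kJ/min = 7.6833 kJ/s = 27660 kJ/h
ṁ = Q/Δh = 27660 / 357.16 = 77.443 kg/h

ṁ = 77.4 kg/h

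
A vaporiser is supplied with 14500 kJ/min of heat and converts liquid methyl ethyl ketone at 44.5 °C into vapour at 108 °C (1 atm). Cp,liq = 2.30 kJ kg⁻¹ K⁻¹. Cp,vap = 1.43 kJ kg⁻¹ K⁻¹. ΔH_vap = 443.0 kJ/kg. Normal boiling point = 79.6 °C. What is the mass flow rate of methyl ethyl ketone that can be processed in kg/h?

Δh = 2.30×(79.6−44.5) + 443.0 + 1.43×(108−79.6) = 564.34 kJ/kg
Q = 14500 kJ/min = 241.67 kJ/s = 870000 kJ/h
ṁ = Q/Δh = 870000 / 564.34 = 1541.6 kg/h

ṁ = 1540 kg/h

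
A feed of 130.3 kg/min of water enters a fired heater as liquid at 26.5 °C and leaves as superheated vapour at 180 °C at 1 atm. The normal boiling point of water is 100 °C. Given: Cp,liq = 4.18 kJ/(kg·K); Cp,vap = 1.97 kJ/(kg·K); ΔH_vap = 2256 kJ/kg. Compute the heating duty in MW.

Q = 5.91 MW

liquid 26.5→100 °C: 307.23 kJ/kg
vaporisation at 100 °C: 2256 kJ/kg
vapour 100→180 °C: 157.6 kJ/kg
Δh = 307.23 + 2256 + 157.6 = 2720.8 kJ/kg
Q = ṁ·Δh = 130.3 kg/min × 2720.8 kJ/kg = 354520 kJ/min
|Q| = 5908.7 kW = 5.9087 MW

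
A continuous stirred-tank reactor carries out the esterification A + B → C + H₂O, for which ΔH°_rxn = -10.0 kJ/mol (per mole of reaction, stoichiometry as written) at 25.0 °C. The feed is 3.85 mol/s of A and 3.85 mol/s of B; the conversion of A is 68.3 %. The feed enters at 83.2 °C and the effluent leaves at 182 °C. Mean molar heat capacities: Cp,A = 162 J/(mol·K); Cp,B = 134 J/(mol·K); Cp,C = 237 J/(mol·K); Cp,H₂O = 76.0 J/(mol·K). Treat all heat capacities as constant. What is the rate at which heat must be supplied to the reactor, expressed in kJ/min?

Q_in = 5600 kJ/min

Extent of reaction ξ = 0.683 × 3.85 = 2.6296 mol/s
Reaction term: ξ·ΔH°_rxn = 2.6296 × -10.0 = -26.296 kJ/s
Sensible, feed 83.2→25 °C: -66.325 kJ/s
Outlet flows (mol/s): A 1.2205, B 1.2205, C 2.6296, H₂O 2.6296
Sensible, products 25→182 °C: 185.94 kJ/s
Q = ΔH = 93.315 kJ/s = 93.315 kW
Heat supplied = 5598.9 kJ/min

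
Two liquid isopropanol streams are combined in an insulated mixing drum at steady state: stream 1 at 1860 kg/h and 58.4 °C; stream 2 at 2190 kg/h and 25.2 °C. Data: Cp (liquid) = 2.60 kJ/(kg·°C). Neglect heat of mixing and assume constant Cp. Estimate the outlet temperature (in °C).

T_out = 40.4 °C

No heat crosses the boundary, so H_out = H_in.
T_out = Σ ṁᵢCp,ᵢTᵢ / Σ ṁᵢCp,ᵢ
      = 425910 / 10530 = 40.447 °C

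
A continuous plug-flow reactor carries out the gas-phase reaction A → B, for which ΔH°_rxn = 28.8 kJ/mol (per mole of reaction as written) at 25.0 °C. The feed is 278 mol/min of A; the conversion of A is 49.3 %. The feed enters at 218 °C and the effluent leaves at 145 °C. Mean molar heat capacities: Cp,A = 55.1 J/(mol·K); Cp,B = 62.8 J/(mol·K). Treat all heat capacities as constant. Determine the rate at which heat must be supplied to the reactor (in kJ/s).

Q_in = 49.3 kJ/s

Extent of reaction ξ = 0.493 × 278 = 137.05 mol/min
Reaction term: ξ·ΔH°_rxn = 137.05 × 28.8 = 3947.2 kJ/min
Sensible, feed 218→25 °C: -2956.3 kJ/min
Outlet flows (mol/min): A 140.95, B 137.05
Sensible, products 25→145 °C: 1964.8 kJ/min
Q = ΔH = 2955.6 kJ/min = 49.26 kW
Heat supplied = 49.26 kJ/s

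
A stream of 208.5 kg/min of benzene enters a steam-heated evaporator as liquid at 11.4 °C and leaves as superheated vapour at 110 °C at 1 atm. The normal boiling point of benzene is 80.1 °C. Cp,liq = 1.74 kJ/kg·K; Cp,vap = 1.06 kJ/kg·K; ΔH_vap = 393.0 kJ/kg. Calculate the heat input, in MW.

Q = 1.89 MW

liquid 11.4→80.1 °C: 119.54 kJ/kg
vaporisation at 80.1 °C: 393 kJ/kg
vapour 80.1→110 °C: 31.694 kJ/kg
Δh = 119.54 + 393 + 31.694 = 544.23 kJ/kg
Q = ṁ·Δh = 208.5 kg/min × 544.23 kJ/kg = 113470 kJ/min
|Q| = 1891.2 kW = 1.8912 MW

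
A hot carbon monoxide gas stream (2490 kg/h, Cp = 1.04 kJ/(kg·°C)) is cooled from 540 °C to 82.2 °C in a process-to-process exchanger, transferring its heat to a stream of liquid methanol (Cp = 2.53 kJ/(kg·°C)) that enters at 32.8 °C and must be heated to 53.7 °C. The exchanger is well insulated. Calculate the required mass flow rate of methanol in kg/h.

Heat released by hot stream: Q = 2490 × 1.04 × (540 − 82.2) = 1.1855e+06 kJ/h
Energy balance on cold side (adiabatic exchanger): Q = ṁ_c·Cp_c·(T_c,out − T_c,in)
ṁ_c = 1.1855e+06 / [2.53 × (53.7 − 32.8)] = 22420 kg/h

ṁ_c = 22400 kg/h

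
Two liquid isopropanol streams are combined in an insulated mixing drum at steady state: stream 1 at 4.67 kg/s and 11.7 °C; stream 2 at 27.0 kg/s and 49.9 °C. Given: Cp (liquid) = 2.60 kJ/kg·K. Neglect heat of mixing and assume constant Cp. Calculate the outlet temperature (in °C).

T_out = 44.3 °C

Energy balance with Q = 0: Σ ṁᵢCp,ᵢ(T_out − Tᵢ) = 0
T_out = Σ ṁᵢCp,ᵢTᵢ / Σ ṁᵢCp,ᵢ
      = 3645 / 82.342 = 44.267 °C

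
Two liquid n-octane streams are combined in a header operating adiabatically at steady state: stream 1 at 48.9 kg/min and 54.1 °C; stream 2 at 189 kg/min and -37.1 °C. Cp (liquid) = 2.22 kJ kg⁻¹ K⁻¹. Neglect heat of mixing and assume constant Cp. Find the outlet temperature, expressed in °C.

No heat crosses the boundary, so H_out = H_in.
Σ ṁᵢCp,ᵢTᵢ = 48.9×2.22×54.1 + 189×2.22×-37.1 = -9693.4
Σ ṁᵢCp,ᵢ = 48.9×2.22 + 189×2.22 = 528.14
T_out = -9693.4 / 528.14 = -18.354 °C

T_out = -18.4 °C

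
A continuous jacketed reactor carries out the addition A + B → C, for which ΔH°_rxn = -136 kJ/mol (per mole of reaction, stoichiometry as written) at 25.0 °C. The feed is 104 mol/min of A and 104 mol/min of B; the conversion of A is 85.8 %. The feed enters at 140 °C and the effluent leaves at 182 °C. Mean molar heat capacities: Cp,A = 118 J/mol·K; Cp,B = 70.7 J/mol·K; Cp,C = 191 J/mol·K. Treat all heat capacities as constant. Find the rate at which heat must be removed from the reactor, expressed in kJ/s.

Q_out = 188 kJ/s

Extent of reaction ξ = 0.858 × 104 = 89.232 mol/min
Reaction term: ξ·ΔH°_rxn = 89.232 × -136 = -12136 kJ/min
Sensible, feed 140→25 °C: -2256.9 kJ/min
Outlet flows (mol/min): A 14.768, B 14.768, C 89.232
Sensible, products 25→182 °C: 3113.3 kJ/min
Q = ΔH = -11279 kJ/min = -187.98 kW
Heat removed = 187.98 kJ/s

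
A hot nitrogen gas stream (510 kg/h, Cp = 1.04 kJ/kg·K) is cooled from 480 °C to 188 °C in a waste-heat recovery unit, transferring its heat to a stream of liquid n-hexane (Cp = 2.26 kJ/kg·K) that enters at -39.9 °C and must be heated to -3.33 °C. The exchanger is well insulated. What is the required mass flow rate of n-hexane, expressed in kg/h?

Heat released by hot stream: Q = 510 × 1.04 × (480 − 188) = 154880 kJ/h
Energy balance on cold side (adiabatic exchanger): Q = ṁ_c·Cp_c·(T_c,out − T_c,in)
ṁ_c = 154880 / [2.26 × (-3.33 − -39.9)] = 1873.9 kg/h

ṁ_c = 1870 kg/h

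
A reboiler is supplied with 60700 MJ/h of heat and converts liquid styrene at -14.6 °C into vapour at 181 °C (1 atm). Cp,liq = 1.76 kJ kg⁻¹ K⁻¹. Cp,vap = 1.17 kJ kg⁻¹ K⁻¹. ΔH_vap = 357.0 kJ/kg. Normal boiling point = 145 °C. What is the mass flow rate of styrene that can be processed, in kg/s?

ṁ = 24.8 kg/s

Δh = 1.76×(145−-14.6) + 357.0 + 1.17×(181−145) = 680.02 kJ/kg
Q = 60700 MJ/h = 16861 kJ/s = 16861 kJ/s
ṁ = Q/Δh = 16861 / 680.02 = 24.795 kg/s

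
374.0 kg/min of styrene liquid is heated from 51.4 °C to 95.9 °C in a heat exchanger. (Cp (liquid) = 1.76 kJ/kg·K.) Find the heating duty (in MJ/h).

Q = ṁ·Cp·ΔT = 374.0 × 1.76 × (95.9 − 51.4) = 29292 kJ/min
Converting: 29292 / 60 s = 488.19 kW
Heating duty = 1757.5 MJ/h

Q = 1760 MJ/h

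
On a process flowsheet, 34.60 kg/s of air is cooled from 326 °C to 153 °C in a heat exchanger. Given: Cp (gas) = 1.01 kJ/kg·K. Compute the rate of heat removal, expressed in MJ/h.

Q = ṁ·Cp·ΔT = 34.60 × 1.01 × (153 − 326) = -6045.7 kJ/s
Cooling duty = 21764 MJ/h

Q_c = 21800 MJ/h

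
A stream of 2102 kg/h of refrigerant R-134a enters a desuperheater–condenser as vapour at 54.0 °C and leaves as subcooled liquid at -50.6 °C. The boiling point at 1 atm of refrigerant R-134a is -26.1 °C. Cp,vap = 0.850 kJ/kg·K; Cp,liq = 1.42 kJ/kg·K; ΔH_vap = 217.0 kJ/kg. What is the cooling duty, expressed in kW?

vapour 54.0→-26.1 °C: -68.085 kJ/kg
condensation at -26.1 °C: -217 kJ/kg
liquid -26.1→-50.6 °C: -34.79 kJ/kg
Δh = -68.085 + -217 + -34.79 = -319.88 kJ/kg
Q = ṁ·Δh = 2102 kg/h × -319.88 kJ/kg = -672380 kJ/h
|Q| = 186.77 kW

Q_c = 187 kW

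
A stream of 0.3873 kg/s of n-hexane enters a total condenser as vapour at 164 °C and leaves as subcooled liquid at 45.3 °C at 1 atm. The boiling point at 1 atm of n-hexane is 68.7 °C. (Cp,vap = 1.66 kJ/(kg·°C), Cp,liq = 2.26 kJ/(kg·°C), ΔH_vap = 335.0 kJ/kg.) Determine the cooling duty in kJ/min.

Q_c = 12700 kJ/min

vapour 164→68.7 °C: -158.2 kJ/kg
condensation at 68.7 °C: -335 kJ/kg
liquid 68.7→45.3 °C: -52.884 kJ/kg
Δh = -158.2 + -335 + -52.884 = -546.08 kJ/kg
Q = ṁ·Δh = 0.3873 kg/s × -546.08 kJ/kg = -211.5 kJ/s
|Q| = 211.5 kW = 12690 kJ/min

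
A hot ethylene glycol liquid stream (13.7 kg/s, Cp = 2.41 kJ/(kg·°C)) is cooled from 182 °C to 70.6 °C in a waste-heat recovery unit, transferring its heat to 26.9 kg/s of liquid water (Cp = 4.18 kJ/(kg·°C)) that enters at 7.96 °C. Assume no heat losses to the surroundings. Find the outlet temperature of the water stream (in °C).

T_c,out = 40.7 °C

Heat released by hot stream: Q = 13.7 × 2.41 × (182 − 70.6) = 3678.1 kJ/s
Energy balance on cold side (adiabatic exchanger): Q = ṁ_c·Cp_c·(T_c,out − T_c,in)
T_c,out = 7.96 + 3678.1/(26.9 × 4.18) = 40.671 °C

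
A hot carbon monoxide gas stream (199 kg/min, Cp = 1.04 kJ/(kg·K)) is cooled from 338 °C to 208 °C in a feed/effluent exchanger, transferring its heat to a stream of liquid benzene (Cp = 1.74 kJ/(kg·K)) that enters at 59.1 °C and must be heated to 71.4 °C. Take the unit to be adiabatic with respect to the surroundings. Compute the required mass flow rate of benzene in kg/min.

ṁ_c = 1260 kg/min

Heat released by hot stream: Q = 199 × 1.04 × (338 − 208) = 26905 kJ/min
Energy balance on cold side (adiabatic exchanger): Q = ṁ_c·Cp_c·(T_c,out − T_c,in)
ṁ_c = 26905 / [1.74 × (71.4 − 59.1)] = 1257.1 kg/min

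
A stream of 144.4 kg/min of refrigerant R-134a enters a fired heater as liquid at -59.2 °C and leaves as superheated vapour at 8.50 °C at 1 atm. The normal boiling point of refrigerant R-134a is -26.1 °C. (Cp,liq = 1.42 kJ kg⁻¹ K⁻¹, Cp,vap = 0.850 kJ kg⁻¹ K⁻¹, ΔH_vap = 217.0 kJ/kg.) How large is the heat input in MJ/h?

liquid -59.2→-26.1 °C: 47.002 kJ/kg
vaporisation at -26.1 °C: 217 kJ/kg
vapour -26.1→8.50 °C: 29.41 kJ/kg
Δh = 47.002 + 217 + 29.41 = 293.41 kJ/kg
Q = ṁ·Δh = 144.4 kg/min × 293.41 kJ/kg = 42369 kJ/min
|Q| = 706.14 kW = 2542.1 MJ/h

Q = 2540 MJ/h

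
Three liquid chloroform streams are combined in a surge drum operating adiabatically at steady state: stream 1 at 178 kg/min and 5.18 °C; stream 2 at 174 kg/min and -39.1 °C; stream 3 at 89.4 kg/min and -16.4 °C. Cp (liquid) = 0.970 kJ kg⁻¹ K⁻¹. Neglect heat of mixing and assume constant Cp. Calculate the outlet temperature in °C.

T_out = -16.6 °C

Energy balance with Q = 0: Σ ṁᵢCp,ᵢ(T_out − Tᵢ) = 0
T_out = Σ ṁᵢCp,ᵢTᵢ / Σ ṁᵢCp,ᵢ
      = -7127.1 / 428.16 = -16.646 °C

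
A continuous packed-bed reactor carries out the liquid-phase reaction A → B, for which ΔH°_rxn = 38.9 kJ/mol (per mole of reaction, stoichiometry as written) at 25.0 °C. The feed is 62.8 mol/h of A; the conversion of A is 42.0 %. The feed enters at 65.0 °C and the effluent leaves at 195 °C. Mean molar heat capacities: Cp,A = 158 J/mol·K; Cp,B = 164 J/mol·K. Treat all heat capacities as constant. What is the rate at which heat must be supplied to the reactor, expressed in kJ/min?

Extent of reaction ξ = 0.420 × 62.8 = 26.376 mol/h
Reaction term: ξ·ΔH°_rxn = 26.376 × 38.9 = 1026 kJ/h
Sensible, feed 65.0→25 °C: -396.9 kJ/h
Outlet flows (mol/h): A 36.424, B 26.376
Sensible, products 25→195 °C: 1713.7 kJ/h
Q = ΔH = 2342.8 kJ/h = 0.65079 kW
Heat supplied = 39.047 kJ/min

Q_in = 39.0 kJ/min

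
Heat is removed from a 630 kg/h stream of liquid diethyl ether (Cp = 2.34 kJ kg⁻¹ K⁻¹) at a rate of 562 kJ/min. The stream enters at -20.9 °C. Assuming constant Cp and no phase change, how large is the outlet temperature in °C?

Q = 562 kJ/min = 33720 kJ/h
ΔT = Q/(ṁ·Cp) = 33720/(630×2.34) = 22.873 K
T_out = -20.9 − 22.873 = -43.773 °C

T_out = -43.8 °C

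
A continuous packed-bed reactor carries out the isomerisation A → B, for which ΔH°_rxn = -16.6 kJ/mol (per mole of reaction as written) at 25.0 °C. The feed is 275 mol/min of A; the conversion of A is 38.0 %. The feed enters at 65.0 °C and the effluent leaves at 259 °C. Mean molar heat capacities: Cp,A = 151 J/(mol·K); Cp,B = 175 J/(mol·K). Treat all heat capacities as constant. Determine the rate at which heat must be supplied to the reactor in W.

Extent of reaction ξ = 0.380 × 275 = 104.5 mol/min
Reaction term: ξ·ΔH°_rxn = 104.5 × -16.6 = -1734.7 kJ/min
Sensible, feed 65.0→25 °C: -1661 kJ/min
Outlet flows (mol/min): A 170.5, B 104.5
Sensible, products 25→259 °C: 10304 kJ/min
Q = ΔH = 6908 kJ/min = 115.13 kW
Heat supplied = 115130 W

Q_in = 115000 W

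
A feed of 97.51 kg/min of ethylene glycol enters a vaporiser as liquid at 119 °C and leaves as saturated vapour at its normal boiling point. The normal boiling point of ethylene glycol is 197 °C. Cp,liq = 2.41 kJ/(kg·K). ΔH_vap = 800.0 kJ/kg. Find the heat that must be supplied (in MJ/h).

Q = 5780 MJ/h

liquid 119→197 °C: 187.98 kJ/kg
vaporisation at 197 °C: 800 kJ/kg
Δh = 187.98 + 800 = 987.98 kJ/kg
Q = ṁ·Δh = 97.51 kg/min × 987.98 kJ/kg = 96338 kJ/min
|Q| = 1605.6 kW = 5780.3 MJ/h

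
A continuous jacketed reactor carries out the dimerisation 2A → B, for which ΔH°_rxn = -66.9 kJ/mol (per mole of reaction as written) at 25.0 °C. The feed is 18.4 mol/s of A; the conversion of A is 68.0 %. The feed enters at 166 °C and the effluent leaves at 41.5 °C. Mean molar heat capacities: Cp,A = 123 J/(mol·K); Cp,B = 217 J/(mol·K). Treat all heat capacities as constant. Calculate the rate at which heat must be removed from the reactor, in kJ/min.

Q_out = 42200 kJ/min

Extent of reaction ξ = 0.680 × 18.4 / 2 = 6.256 mol/s
Reaction term: ξ·ΔH°_rxn = 6.256 × -66.9 = -418.53 kJ/s
Sensible, feed 166→25 °C: -319.11 kJ/s
Outlet flows (mol/s): A 5.888, B 6.256
Sensible, products 25→41.5 °C: 34.349 kJ/s
Q = ΔH = -703.29 kJ/s = -703.29 kW
Heat removed = 42197 kJ/min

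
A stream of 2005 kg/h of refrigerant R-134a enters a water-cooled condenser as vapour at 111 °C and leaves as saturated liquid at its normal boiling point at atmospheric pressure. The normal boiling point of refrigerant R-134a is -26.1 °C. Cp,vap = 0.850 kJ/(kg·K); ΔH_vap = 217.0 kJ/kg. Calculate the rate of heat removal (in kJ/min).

vapour 111→-26.1 °C: -116.53 kJ/kg
condensation at -26.1 °C: -217 kJ/kg
Δh = -116.53 + -217 = -333.53 kJ/kg
Q = ṁ·Δh = 2005 kg/h × -333.53 kJ/kg = -668740 kJ/h
|Q| = 185.76 kW = 11146 kJ/min

Q_c = 11100 kJ/min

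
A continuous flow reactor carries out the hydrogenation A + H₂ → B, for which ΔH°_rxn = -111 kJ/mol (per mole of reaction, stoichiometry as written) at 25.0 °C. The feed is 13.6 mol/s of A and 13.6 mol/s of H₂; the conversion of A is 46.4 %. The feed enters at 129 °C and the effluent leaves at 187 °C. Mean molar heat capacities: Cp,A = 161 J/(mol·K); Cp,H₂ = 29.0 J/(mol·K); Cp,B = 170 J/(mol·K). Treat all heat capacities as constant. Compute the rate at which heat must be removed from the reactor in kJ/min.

Q_out = 34300 kJ/min

Extent of reaction ξ = 0.464 × 13.6 = 6.3104 mol/s
Reaction term: ξ·ΔH°_rxn = 6.3104 × -111 = -700.45 kJ/s
Sensible, feed 129→25 °C: -268.74 kJ/s
Outlet flows (mol/s): A 7.2896, H₂ 7.2896, B 6.3104
Sensible, products 25→187 °C: 398.16 kJ/s
Q = ΔH = -571.03 kJ/s = -571.03 kW
Heat removed = 34262 kJ/min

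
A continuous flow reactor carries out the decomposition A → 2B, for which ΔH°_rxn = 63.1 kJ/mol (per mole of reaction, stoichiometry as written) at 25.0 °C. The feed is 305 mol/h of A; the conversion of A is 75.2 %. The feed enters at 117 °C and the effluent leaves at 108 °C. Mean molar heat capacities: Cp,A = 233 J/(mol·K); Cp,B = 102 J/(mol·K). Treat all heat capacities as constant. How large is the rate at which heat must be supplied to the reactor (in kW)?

Extent of reaction ξ = 0.752 × 305 = 229.36 mol/h
Reaction term: ξ·ΔH°_rxn = 229.36 × 63.1 = 14473 kJ/h
Sensible, feed 117→25 °C: -6538 kJ/h
Outlet flows (mol/h): A 75.64, B 458.72
Sensible, products 25→108 °C: 5346.3 kJ/h
Q = ΔH = 13281 kJ/h = 3.6892 kW
Heat supplied = 3.6892 kW

Q_in = 3.69 kW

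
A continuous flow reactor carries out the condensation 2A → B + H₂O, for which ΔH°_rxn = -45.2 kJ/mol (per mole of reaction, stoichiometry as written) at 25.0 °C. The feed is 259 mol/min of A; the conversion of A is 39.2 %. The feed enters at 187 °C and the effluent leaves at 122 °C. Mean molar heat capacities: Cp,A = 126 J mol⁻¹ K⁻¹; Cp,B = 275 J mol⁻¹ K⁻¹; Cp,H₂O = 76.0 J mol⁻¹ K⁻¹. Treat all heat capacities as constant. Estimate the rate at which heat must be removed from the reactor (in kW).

Extent of reaction ξ = 0.392 × 259 / 2 = 50.764 mol/min
Reaction term: ξ·ΔH°_rxn = 50.764 × -45.2 = -2294.5 kJ/min
Sensible, feed 187→25 °C: -5286.7 kJ/min
Outlet flows (mol/min): A 157.47, B 50.764, H₂O 50.764
Sensible, products 25→122 °C: 3653 kJ/min
Q = ΔH = -3928.3 kJ/min = -65.471 kW
Heat removed = 65.471 kW

Q_out = 65.5 kW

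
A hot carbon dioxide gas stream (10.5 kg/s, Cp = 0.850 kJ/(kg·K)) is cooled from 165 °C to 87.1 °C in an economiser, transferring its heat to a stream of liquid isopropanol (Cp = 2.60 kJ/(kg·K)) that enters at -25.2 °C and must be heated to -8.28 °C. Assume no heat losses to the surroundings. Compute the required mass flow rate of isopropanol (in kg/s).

Heat released by hot stream: Q = 10.5 × 0.850 × (165 − 87.1) = 695.26 kJ/s
Energy balance on cold side (adiabatic exchanger): Q = ṁ_c·Cp_c·(T_c,out − T_c,in)
ṁ_c = 695.26 / [2.60 × (-8.28 − -25.2)] = 15.804 kg/s

ṁ_c = 15.8 kg/s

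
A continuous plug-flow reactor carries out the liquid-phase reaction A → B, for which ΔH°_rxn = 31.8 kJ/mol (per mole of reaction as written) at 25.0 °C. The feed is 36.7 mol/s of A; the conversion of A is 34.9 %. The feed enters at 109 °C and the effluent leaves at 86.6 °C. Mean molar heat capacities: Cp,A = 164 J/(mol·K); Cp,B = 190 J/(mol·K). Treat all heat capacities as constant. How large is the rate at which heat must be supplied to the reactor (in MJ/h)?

Q_in = 1050 MJ/h

Extent of reaction ξ = 0.349 × 36.7 = 12.808 mol/s
Reaction term: ξ·ΔH°_rxn = 12.808 × 31.8 = 407.3 kJ/s
Sensible, feed 109→25 °C: -505.58 kJ/s
Outlet flows (mol/s): A 23.892, B 12.808
Sensible, products 25→86.6 °C: 391.27 kJ/s
Q = ΔH = 293 kJ/s = 293 kW
Heat supplied = 1054.8 MJ/h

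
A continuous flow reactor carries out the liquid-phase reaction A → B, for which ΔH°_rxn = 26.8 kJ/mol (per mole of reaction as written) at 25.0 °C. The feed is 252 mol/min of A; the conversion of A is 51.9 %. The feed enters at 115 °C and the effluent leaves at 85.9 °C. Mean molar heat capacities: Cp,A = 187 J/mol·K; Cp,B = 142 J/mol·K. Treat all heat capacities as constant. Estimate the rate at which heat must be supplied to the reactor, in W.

Q_in = 29600 W

Extent of reaction ξ = 0.519 × 252 = 130.79 mol/min
Reaction term: ξ·ΔH°_rxn = 130.79 × 26.8 = 3505.1 kJ/min
Sensible, feed 115→25 °C: -4241.2 kJ/min
Outlet flows (mol/min): A 121.21, B 130.79
Sensible, products 25→85.9 °C: 2511.4 kJ/min
Q = ΔH = 1775.4 kJ/min = 29.59 kW
Heat supplied = 29590 W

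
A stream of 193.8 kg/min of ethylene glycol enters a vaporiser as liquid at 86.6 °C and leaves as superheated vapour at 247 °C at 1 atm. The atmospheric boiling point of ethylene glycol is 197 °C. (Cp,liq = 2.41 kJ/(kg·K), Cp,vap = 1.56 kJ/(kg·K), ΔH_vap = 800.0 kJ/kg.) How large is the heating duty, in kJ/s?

Q = 3700 kJ/s

liquid 86.6→197 °C: 266.06 kJ/kg
vaporisation at 197 °C: 800 kJ/kg
vapour 197→247 °C: 78 kJ/kg
Δh = 266.06 + 800 + 78 = 1144.1 kJ/kg
Q = ṁ·Δh = 193.8 kg/min × 1144.1 kJ/kg = 221720 kJ/min
|Q| = 3695.3 kW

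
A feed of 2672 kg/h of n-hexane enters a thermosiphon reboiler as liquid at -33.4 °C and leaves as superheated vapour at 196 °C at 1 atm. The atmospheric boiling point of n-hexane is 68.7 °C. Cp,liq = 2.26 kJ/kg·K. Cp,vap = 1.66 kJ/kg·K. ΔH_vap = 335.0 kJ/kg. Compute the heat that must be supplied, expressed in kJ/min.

liquid -33.4→68.7 °C: 230.75 kJ/kg
vaporisation at 68.7 °C: 335 kJ/kg
vapour 68.7→196 °C: 211.32 kJ/kg
Δh = 230.75 + 335 + 211.32 = 777.06 kJ/kg
Q = ṁ·Δh = 2672 kg/h × 777.06 kJ/kg = 2.0763e+06 kJ/h
|Q| = 576.75 kW = 34605 kJ/min

Q = 34600 kJ/min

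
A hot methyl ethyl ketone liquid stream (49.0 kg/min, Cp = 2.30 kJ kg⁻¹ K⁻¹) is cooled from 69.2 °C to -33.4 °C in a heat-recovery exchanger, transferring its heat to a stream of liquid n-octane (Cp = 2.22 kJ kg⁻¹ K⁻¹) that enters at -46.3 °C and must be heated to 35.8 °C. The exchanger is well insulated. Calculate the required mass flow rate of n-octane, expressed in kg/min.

ṁ_c = 63.4 kg/min

Heat released by hot stream: Q = 49.0 × 2.30 × (69.2 − -33.4) = 11563 kJ/min
Energy balance on cold side (adiabatic exchanger): Q = ṁ_c·Cp_c·(T_c,out − T_c,in)
ṁ_c = 11563 / [2.22 × (35.8 − -46.3)] = 63.442 kg/min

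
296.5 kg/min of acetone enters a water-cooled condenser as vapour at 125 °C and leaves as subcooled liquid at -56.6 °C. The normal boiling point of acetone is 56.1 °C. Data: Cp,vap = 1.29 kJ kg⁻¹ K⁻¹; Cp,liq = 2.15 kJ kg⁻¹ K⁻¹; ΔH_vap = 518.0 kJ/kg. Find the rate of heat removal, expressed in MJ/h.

vapour 125→56.1 °C: -88.881 kJ/kg
condensation at 56.1 °C: -518 kJ/kg
liquid 56.1→-56.6 °C: -242.31 kJ/kg
Δh = -88.881 + -518 + -242.31 = -849.19 kJ/kg
Q = ṁ·Δh = 296.5 kg/min × -849.19 kJ/kg = -251780 kJ/min
|Q| = 4196.4 kW = 15107 MJ/h

Q_c = 15100 MJ/h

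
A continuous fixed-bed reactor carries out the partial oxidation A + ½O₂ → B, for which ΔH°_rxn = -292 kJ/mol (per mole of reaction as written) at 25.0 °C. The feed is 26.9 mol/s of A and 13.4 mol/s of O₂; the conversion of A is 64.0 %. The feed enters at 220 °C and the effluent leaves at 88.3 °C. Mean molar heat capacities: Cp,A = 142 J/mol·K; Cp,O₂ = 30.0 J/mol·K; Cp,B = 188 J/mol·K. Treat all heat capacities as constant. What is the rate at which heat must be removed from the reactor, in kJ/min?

Extent of reaction ξ = 0.640 × 26.9 = 17.216 mol/s
Reaction term: ξ·ΔH°_rxn = 17.216 × -292 = -5027.1 kJ/s
Sensible, feed 220→25 °C: -823.25 kJ/s
Outlet flows (mol/s): A 9.684, O₂ 4.792, B 17.216
Sensible, products 25→88.3 °C: 301.02 kJ/s
Q = ΔH = -5549.3 kJ/s = -5549.3 kW
Heat removed = 332960 kJ/min

Q_out = 333000 kJ/min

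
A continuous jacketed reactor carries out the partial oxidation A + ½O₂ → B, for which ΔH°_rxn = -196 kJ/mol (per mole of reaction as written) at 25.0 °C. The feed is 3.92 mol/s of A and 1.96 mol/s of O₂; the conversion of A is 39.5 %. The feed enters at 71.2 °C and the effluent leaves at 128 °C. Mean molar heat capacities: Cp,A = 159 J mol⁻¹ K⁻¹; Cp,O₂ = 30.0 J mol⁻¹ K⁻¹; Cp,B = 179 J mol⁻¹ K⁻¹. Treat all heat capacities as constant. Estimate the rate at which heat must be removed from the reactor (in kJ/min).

Extent of reaction ξ = 0.395 × 3.92 = 1.5484 mol/s
Reaction term: ξ·ΔH°_rxn = 1.5484 × -196 = -303.49 kJ/s
Sensible, feed 71.2→25 °C: -31.512 kJ/s
Outlet flows (mol/s): A 2.3716, O₂ 1.1858, B 1.5484
Sensible, products 25→128 °C: 71.052 kJ/s
Q = ΔH = -263.95 kJ/s = -263.95 kW
Heat removed = 15837 kJ/min

Q_out = 15800 kJ/min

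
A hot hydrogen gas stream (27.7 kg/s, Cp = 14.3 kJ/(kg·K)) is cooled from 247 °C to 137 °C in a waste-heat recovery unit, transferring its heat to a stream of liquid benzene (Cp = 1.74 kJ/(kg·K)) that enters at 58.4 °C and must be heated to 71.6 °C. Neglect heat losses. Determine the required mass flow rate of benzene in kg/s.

Heat released by hot stream: Q = 27.7 × 14.3 × (247 − 137) = 43572 kJ/s
Energy balance on cold side (adiabatic exchanger): Q = ṁ_c·Cp_c·(T_c,out − T_c,in)
ṁ_c = 43572 / [1.74 × (71.6 − 58.4)] = 1897.1 kg/s

ṁ_c = 1900 kg/s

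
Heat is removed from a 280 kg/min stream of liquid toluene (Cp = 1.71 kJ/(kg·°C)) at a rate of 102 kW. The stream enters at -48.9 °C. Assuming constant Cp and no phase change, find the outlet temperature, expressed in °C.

T_out = -61.7 °C

Q = 102 kW = 6120 kJ/min
ΔT = Q/(ṁ·Cp) = 6120/(280×1.71) = 12.782 K
T_out = -48.9 − 12.782 = -61.682 °C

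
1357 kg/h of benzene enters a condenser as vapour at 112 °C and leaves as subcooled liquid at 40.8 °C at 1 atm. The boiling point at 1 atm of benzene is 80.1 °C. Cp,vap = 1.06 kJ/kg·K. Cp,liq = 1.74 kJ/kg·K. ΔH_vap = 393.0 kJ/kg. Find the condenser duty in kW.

Q_c = 187 kW

vapour 112→80.1 °C: -33.814 kJ/kg
condensation at 80.1 °C: -393 kJ/kg
liquid 80.1→40.8 °C: -68.382 kJ/kg
Δh = -33.814 + -393 + -68.382 = -495.2 kJ/kg
Q = ṁ·Δh = 1357 kg/h × -495.2 kJ/kg = -671980 kJ/h
|Q| = 186.66 kW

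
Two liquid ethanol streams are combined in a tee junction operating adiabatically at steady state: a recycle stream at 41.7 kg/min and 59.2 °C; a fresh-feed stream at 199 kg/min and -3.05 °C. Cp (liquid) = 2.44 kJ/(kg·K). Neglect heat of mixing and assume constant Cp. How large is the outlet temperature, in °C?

No heat crosses the boundary, so H_out = H_in.
T_out = Σ ṁᵢCp,ᵢTᵢ / Σ ṁᵢCp,ᵢ
      = 4542.5 / 587.31 = 7.7345 °C

T_out = 7.73 °C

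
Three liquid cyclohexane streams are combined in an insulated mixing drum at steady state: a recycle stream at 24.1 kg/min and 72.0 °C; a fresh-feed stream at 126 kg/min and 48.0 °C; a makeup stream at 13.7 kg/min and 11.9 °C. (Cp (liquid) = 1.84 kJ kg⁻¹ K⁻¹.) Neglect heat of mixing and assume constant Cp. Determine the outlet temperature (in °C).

No heat crosses the boundary, so H_out = H_in.
Σ ṁᵢCp,ᵢTᵢ = 24.1×1.84×72.0 + 126×1.84×48.0 + 13.7×1.84×11.9 = 14621
Σ ṁᵢCp,ᵢ = 24.1×1.84 + 126×1.84 + 13.7×1.84 = 301.39
T_out = 14621 / 301.39 = 48.512 °C

T_out = 48.5 °C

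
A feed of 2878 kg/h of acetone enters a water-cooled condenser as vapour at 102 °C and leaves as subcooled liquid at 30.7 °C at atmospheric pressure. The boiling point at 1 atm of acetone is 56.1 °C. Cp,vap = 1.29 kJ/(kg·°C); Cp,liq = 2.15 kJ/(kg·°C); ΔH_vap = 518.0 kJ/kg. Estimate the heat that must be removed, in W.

Q_c = 505000 W

vapour 102→56.1 °C: -59.211 kJ/kg
condensation at 56.1 °C: -518 kJ/kg
liquid 56.1→30.7 °C: -54.61 kJ/kg
Δh = -59.211 + -518 + -54.61 = -631.82 kJ/kg
Q = ṁ·Δh = 2878 kg/h × -631.82 kJ/kg = -1.8184e+06 kJ/h
|Q| = 505.11 kW = 505110 W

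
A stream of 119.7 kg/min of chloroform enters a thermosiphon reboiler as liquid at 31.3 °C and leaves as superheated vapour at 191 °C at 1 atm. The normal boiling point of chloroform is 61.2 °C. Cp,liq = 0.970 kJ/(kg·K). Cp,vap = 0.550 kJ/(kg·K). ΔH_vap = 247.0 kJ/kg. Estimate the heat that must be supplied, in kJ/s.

liquid 31.3→61.2 °C: 29.003 kJ/kg
vaporisation at 61.2 °C: 247 kJ/kg
vapour 61.2→191 °C: 71.39 kJ/kg
Δh = 29.003 + 247 + 71.39 = 347.39 kJ/kg
Q = ṁ·Δh = 119.7 kg/min × 347.39 kJ/kg = 41583 kJ/min
|Q| = 693.05 kW

Q = 693 kJ/s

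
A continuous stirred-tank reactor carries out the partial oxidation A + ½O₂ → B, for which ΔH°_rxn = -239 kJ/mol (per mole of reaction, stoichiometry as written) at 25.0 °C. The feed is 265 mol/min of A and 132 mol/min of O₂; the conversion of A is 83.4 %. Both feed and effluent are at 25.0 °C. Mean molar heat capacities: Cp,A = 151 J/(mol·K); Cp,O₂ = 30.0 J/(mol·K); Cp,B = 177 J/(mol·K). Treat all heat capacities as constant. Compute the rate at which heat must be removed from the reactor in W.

Extent of reaction ξ = 0.834 × 265 = 221.01 mol/min
Reaction term: ξ·ΔH°_rxn = 221.01 × -239 = -52821 kJ/min
Q = ΔH = -52821 kJ/min = -880.36 kW
Heat removed = 880360 W

Q_out = 880000 W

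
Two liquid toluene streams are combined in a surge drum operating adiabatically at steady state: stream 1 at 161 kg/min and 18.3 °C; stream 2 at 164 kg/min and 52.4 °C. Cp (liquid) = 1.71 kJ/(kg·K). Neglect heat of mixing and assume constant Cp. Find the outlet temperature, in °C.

T_out = 35.5 °C

Adiabatic, steady state ⇒ Σ ṁᵢCp,ᵢ(T_out − Tᵢ) = 0
T_out = Σ ṁᵢCp,ᵢTᵢ / Σ ṁᵢCp,ᵢ
      = 19733 / 555.75 = 35.507 °C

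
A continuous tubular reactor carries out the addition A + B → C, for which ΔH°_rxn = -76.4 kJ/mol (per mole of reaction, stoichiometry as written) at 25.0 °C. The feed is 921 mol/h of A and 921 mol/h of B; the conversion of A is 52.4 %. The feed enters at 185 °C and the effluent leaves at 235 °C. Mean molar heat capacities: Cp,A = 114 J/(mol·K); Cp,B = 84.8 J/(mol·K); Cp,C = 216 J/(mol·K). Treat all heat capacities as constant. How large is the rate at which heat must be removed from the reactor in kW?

Extent of reaction ξ = 0.524 × 921 = 482.6 mol/h
Reaction term: ξ·ΔH°_rxn = 482.6 × -76.4 = -36871 kJ/h
Sensible, feed 185→25 °C: -29295 kJ/h
Outlet flows (mol/h): A 438.4, B 438.4, C 482.6
Sensible, products 25→235 °C: 40193 kJ/h
Q = ΔH = -25973 kJ/h = -7.2147 kW
Heat removed = 7.2147 kW

Q_out = 7.21 kW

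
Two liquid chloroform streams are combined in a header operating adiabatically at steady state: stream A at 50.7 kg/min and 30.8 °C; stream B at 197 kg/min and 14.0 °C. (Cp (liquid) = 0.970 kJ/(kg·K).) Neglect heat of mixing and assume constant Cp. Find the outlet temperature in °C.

Adiabatic, steady state ⇒ Σ ṁᵢCp,ᵢ(T_out − Tᵢ) = 0
T_out = Σ ṁᵢCp,ᵢTᵢ / Σ ṁᵢCp,ᵢ
      = 4190 / 240.27 = 17.439 °C

T_out = 17.4 °C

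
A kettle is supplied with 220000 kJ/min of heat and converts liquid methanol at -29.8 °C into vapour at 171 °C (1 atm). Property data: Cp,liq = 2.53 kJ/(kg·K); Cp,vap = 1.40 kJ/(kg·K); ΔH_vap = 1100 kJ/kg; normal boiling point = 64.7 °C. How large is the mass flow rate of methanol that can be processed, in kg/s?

ṁ = 2.46 kg/s

Δh = 2.53×(64.7−-29.8) + 1100 + 1.40×(171−64.7) = 1487.9 kJ/kg
Q = 220000 kJ/min = 3666.7 kJ/s = 3666.7 kJ/s
ṁ = Q/Δh = 3666.7 / 1487.9 = 2.4643 kg/s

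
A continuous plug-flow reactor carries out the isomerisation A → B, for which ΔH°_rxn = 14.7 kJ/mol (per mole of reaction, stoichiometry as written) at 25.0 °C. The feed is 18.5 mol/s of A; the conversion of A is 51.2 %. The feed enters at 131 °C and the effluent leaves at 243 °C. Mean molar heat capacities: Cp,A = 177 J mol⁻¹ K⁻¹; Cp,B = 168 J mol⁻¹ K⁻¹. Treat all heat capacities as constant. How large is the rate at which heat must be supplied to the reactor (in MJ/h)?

Q_in = 1750 MJ/h

Extent of reaction ξ = 0.512 × 18.5 = 9.472 mol/s
Reaction term: ξ·ΔH°_rxn = 9.472 × 14.7 = 139.24 kJ/s
Sensible, feed 131→25 °C: -347.1 kJ/s
Outlet flows (mol/s): A 9.028, B 9.472
Sensible, products 25→243 °C: 695.26 kJ/s
Q = ΔH = 487.4 kJ/s = 487.4 kW
Heat supplied = 1754.6 MJ/h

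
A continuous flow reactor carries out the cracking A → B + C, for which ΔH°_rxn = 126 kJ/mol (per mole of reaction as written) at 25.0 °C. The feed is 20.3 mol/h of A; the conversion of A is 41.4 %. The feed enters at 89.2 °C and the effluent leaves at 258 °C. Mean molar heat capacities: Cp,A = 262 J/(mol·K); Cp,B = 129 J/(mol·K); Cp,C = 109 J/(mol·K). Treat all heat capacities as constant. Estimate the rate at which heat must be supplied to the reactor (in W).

Extent of reaction ξ = 0.414 × 20.3 = 8.4042 mol/h
Reaction term: ξ·ΔH°_rxn = 8.4042 × 126 = 1058.9 kJ/h
Sensible, feed 89.2→25 °C: -341.45 kJ/h
Outlet flows (mol/h): A 11.896, B 8.4042, C 8.4042
Sensible, products 25→258 °C: 1192.2 kJ/h
Q = ΔH = 1909.7 kJ/h = 0.53048 kW
Heat supplied = 530.48 W

Q_in = 530 W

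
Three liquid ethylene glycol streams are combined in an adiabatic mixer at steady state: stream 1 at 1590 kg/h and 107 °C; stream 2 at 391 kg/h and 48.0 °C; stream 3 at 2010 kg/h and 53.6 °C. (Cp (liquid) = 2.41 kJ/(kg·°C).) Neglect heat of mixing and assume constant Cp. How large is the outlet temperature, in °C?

T_out = 74.3 °C

Energy balance with Q = 0: Σ ṁᵢCp,ᵢ(T_out − Tᵢ) = 0
T_out = Σ ṁᵢCp,ᵢTᵢ / Σ ṁᵢCp,ᵢ
      = 714890 / 9618.3 = 74.326 °C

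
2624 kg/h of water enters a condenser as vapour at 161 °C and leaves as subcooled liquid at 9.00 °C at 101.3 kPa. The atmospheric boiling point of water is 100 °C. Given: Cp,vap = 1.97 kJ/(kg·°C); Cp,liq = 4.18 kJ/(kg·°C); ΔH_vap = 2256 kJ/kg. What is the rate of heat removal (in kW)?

vapour 161→100 °C: -120.17 kJ/kg
condensation at 100 °C: -2256 kJ/kg
liquid 100→9.00 °C: -380.38 kJ/kg
Δh = -120.17 + -2256 + -380.38 = -2756.6 kJ/kg
Q = ṁ·Δh = 2624 kg/h × -2756.6 kJ/kg = -7.2332e+06 kJ/h
|Q| = 2009.2 kW

Q_c = 2010 kW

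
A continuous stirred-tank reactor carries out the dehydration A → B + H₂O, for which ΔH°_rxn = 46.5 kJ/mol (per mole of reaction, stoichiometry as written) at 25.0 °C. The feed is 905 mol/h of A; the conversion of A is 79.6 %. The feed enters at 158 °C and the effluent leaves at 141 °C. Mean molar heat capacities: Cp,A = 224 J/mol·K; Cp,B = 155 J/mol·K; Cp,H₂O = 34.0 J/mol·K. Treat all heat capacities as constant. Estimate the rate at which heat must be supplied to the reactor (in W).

Q_in = 7540 W

Extent of reaction ξ = 0.796 × 905 = 720.38 mol/h
Reaction term: ξ·ΔH°_rxn = 720.38 × 46.5 = 33498 kJ/h
Sensible, feed 158→25 °C: -26962 kJ/h
Outlet flows (mol/h): A 184.62, B 720.38, H₂O 720.38
Sensible, products 25→141 °C: 20591 kJ/h
Q = ΔH = 27127 kJ/h = 7.5352 kW
Heat supplied = 7535.2 W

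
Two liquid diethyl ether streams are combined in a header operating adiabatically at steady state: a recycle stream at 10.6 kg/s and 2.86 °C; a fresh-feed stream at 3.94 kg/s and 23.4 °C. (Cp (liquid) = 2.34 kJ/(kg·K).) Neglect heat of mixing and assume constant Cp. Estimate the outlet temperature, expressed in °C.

Adiabatic, steady state ⇒ Σ ṁᵢCp,ᵢ(T_out − Tᵢ) = 0
T_out = Σ ṁᵢCp,ᵢTᵢ / Σ ṁᵢCp,ᵢ
      = 286.68 / 34.024 = 8.4259 °C

T_out = 8.43 °C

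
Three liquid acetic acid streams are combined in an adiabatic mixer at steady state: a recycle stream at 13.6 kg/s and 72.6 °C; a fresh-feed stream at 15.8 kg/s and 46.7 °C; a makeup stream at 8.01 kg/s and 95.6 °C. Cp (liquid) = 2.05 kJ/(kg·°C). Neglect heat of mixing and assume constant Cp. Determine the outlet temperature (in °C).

No heat crosses the boundary, so H_out = H_in.
Σ ṁᵢCp,ᵢTᵢ = 13.6×2.05×72.6 + 15.8×2.05×46.7 + 8.01×2.05×95.6 = 5106.5
Σ ṁᵢCp,ᵢ = 13.6×2.05 + 15.8×2.05 + 8.01×2.05 = 76.69
T_out = 5106.5 / 76.69 = 66.586 °C

T_out = 66.6 °C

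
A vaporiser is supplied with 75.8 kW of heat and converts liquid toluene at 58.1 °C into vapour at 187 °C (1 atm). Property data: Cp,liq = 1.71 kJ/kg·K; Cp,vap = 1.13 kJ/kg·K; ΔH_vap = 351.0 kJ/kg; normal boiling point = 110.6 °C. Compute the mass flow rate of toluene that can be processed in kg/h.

ṁ = 518 kg/h

Δh = 1.71×(110.6−58.1) + 351.0 + 1.13×(187−110.6) = 527.11 kJ/kg
Q = 75.8 kW = 75.8 kJ/s = 272880 kJ/h
ṁ = Q/Δh = 272880 / 527.11 = 517.69 kg/h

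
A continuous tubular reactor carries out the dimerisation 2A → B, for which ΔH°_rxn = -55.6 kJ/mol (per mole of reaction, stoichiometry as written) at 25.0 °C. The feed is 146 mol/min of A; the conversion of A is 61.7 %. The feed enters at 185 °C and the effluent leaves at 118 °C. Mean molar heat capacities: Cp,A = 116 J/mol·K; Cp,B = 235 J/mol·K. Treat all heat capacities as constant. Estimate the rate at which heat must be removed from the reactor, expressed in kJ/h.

Extent of reaction ξ = 0.617 × 146 / 2 = 45.041 mol/min
Reaction term: ξ·ΔH°_rxn = 45.041 × -55.6 = -2504.3 kJ/min
Sensible, feed 185→25 °C: -2709.8 kJ/min
Outlet flows (mol/min): A 55.918, B 45.041
Sensible, products 25→118 °C: 1587.6 kJ/min
Q = ΔH = -3626.4 kJ/min = -60.44 kW
Heat removed = 217590 kJ/h

Q_out = 218000 kJ/h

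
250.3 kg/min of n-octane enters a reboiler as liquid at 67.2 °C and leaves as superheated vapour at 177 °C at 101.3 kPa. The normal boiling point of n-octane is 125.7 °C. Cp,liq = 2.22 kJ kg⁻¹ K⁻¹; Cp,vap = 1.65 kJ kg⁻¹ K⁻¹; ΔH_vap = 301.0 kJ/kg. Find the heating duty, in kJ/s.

Q = 2150 kJ/s

liquid 67.2→125.7 °C: 129.87 kJ/kg
vaporisation at 125.7 °C: 301 kJ/kg
vapour 125.7→177 °C: 84.645 kJ/kg
Δh = 129.87 + 301 + 84.645 = 515.51 kJ/kg
Q = ṁ·Δh = 250.3 kg/min × 515.51 kJ/kg = 129030 kJ/min
|Q| = 2150.6 kW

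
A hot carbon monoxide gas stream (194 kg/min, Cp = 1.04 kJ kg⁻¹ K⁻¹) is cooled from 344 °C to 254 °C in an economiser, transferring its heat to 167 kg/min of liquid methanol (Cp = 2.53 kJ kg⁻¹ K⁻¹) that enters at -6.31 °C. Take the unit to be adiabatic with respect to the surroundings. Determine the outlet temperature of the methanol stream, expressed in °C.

Heat released by hot stream: Q = 194 × 1.04 × (344 − 254) = 18158 kJ/min
Energy balance on cold side (adiabatic exchanger): Q = ṁ_c·Cp_c·(T_c,out − T_c,in)
T_c,out = -6.31 + 18158/(167 × 2.53) = 36.667 °C

T_c,out = 36.7 °C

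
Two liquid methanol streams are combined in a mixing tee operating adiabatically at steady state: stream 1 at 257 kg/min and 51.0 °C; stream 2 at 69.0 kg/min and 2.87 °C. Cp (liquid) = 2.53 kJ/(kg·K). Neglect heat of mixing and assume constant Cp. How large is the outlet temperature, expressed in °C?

T_out = 40.8 °C

Energy balance with Q = 0: Σ ṁᵢCp,ᵢ(T_out − Tᵢ) = 0
T_out = Σ ṁᵢCp,ᵢTᵢ / Σ ṁᵢCp,ᵢ
      = 33662 / 824.78 = 40.813 °C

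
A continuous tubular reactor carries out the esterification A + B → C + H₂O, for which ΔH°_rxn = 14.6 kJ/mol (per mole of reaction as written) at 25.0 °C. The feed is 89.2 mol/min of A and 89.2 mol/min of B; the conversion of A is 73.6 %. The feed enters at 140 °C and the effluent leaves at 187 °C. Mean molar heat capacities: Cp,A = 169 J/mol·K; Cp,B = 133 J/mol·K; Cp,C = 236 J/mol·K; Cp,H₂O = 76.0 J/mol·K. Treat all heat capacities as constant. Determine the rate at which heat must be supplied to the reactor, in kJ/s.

Extent of reaction ξ = 0.736 × 89.2 = 65.651 mol/min
Reaction term: ξ·ΔH°_rxn = 65.651 × 14.6 = 958.51 kJ/min
Sensible, feed 140→25 °C: -3097.9 kJ/min
Outlet flows (mol/min): A 23.549, B 23.549, C 65.651, H₂O 65.651
Sensible, products 25→187 °C: 4470.4 kJ/min
Q = ΔH = 2331 kJ/min = 38.849 kW
Heat supplied = 38.849 kJ/s

Q_in = 38.8 kJ/s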